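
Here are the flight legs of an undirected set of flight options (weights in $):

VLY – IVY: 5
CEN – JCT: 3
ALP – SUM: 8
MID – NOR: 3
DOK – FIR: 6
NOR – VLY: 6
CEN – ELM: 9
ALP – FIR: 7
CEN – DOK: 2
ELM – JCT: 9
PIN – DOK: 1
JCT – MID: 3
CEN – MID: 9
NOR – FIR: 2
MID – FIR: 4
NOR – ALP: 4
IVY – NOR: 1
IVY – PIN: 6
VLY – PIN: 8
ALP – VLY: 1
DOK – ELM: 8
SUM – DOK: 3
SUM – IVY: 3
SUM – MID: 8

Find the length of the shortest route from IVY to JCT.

$7

Running Dijkstra from IVY:
IVY: 0
NOR: 1  (via IVY)
SUM: 3  (via IVY)
FIR: 3  (via NOR)
MID: 4  (via NOR)
ALP: 5  (via NOR)
VLY: 5  (via IVY)
DOK: 6  (via SUM)
PIN: 6  (via IVY)
JCT: 7  (via MID)
Shortest route: IVY → NOR → MID → JCT = $7.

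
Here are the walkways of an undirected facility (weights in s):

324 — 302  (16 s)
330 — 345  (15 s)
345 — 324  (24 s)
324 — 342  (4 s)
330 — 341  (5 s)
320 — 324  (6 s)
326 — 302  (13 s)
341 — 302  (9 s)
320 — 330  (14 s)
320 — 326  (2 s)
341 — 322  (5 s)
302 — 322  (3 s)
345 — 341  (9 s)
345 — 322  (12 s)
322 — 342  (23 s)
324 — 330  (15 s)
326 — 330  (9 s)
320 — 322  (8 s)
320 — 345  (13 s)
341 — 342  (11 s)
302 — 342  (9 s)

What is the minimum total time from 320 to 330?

11 s

Compare a few routes:
320–326–330: 2+9 = 11
320–322–341–330: 8+5+5 = 18
320–330: 14 = 14
The minimum is 11 s via 320–326–330.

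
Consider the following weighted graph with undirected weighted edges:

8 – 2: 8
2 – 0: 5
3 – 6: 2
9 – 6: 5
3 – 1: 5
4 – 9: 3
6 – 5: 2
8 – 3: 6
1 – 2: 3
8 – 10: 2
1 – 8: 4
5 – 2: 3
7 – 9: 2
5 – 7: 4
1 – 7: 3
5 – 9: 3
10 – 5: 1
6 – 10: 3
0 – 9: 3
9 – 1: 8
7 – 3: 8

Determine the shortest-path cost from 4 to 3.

Settle nodes by increasing distance from 4:
4: 0
9: 3  (via 4)
7: 5  (via 9)
0: 6  (via 9)
5: 6  (via 9)
10: 7  (via 5)
1: 8  (via 7)
6: 8  (via 9)
2: 9  (via 5)
8: 9  (via 10)
3: 10  (via 6)
Shortest route: 4–9–6–3 = 10.

10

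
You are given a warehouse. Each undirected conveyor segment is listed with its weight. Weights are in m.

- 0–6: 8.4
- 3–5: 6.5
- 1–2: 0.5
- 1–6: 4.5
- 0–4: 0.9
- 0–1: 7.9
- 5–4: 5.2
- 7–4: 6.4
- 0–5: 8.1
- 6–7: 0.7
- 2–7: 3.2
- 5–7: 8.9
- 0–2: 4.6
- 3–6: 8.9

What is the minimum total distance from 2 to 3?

Compare a few routes:
2–0–4–5–3: 4.6+0.9+5.2+6.5 = 17.2
2–1–6–3: 0.5+4.5+8.9 = 13.9
2–7–6–3: 3.2+0.7+8.9 = 12.8
The minimum is 12.8 m via 2–7–6–3.

12.8 m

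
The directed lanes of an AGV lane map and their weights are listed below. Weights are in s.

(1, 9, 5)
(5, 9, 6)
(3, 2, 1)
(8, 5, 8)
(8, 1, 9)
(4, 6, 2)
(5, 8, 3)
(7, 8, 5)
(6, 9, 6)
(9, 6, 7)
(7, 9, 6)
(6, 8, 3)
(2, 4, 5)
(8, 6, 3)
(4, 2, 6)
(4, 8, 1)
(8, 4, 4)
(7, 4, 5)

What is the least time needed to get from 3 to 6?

Candidate routes:
3 - 2 - 4 - 6: 1+5+2 = 8
3 - 2 - 4 - 8 - 6: 1+5+1+3 = 10
The minimum is 8 s via 3 - 2 - 4 - 6.

8 s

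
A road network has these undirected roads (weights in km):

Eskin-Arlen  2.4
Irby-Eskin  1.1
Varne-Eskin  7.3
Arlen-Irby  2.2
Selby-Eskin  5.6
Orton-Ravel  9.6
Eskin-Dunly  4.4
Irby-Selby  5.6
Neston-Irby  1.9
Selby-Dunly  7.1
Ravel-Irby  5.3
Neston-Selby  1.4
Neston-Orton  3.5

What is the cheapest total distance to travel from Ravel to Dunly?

Enumerating some paths:
Ravel - Irby - Arlen - Eskin - Dunly: 5.3+2.2+2.4+4.4 = 14.3
Ravel - Irby - Eskin - Dunly: 5.3+1.1+4.4 = 10.8
Cheapest is Ravel - Irby - Eskin - Dunly at 10.8 km.

10.8 km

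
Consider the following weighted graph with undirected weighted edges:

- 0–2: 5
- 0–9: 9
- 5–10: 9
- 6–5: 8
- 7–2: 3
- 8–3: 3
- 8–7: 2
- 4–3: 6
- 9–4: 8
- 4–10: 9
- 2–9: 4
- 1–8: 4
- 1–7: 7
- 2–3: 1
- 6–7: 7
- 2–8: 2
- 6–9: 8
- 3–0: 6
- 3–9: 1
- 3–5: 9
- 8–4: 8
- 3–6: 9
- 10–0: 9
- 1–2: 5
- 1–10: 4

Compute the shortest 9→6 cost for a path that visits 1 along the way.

Best 9 to 1: 9 → 3 → 2 → 1 costing 7
Shortest 1→6: 1 → 8 → 7 → 6 = 13
Total via 1: 7 + 13 = 20.

20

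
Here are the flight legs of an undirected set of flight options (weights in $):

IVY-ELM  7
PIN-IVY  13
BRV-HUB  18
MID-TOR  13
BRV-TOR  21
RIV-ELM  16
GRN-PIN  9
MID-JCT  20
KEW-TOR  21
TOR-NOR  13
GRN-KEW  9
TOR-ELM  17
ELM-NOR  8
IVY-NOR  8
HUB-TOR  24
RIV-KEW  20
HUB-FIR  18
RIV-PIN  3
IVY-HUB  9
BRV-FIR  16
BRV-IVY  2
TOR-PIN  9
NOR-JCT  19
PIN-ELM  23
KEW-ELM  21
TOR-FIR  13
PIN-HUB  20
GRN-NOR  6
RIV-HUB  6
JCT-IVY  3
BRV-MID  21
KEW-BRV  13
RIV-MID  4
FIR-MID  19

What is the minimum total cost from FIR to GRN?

$31

Enumerating some paths:
FIR–TOR–PIN–GRN: 13+9+9 = 31
FIR–BRV–IVY–NOR–GRN: 16+2+8+6 = 32
The minimum is $31 via FIR–TOR–PIN–GRN.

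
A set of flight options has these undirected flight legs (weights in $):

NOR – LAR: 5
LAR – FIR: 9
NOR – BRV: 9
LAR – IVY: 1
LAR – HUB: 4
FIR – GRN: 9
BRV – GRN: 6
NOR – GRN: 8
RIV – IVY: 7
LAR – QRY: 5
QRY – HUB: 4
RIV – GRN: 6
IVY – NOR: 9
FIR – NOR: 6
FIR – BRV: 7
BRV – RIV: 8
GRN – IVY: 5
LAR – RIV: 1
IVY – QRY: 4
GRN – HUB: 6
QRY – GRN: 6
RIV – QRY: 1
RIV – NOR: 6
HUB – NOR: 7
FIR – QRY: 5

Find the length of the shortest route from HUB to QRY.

Compare a few routes:
HUB–LAR–QRY: 4+5 = 9
HUB–LAR–RIV–QRY: 4+1+1 = 6
HUB–QRY: 4 = 4
Cheapest is HUB–QRY at $4.

$4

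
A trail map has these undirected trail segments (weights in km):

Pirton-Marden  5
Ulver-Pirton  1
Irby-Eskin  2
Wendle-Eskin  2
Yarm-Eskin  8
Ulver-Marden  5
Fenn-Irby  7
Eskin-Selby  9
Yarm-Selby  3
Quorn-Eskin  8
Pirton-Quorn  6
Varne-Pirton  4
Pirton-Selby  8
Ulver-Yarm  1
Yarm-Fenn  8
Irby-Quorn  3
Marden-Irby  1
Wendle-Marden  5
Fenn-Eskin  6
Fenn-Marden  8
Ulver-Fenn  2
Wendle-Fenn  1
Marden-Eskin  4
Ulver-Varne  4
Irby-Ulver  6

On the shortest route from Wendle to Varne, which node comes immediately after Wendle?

Enumerating some paths:
Wendle–Fenn–Ulver–Varne: 1+2+4 = 7
Wendle–Marden–Pirton–Varne: 5+5+4 = 14
Wendle–Fenn–Ulver–Pirton–Varne: 1+2+1+4 = 8
Cheapest is Wendle–Fenn–Ulver–Varne at 7 km.
So from Wendle the first move is to Fenn.

Fenn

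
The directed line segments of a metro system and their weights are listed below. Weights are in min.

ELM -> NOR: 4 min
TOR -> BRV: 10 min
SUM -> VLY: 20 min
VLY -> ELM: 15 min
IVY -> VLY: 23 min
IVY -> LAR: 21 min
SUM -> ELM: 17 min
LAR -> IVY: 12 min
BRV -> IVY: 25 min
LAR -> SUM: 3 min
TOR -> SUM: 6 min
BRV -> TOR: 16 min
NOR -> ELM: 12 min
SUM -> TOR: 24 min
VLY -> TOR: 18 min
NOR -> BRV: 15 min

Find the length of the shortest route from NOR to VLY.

Settle nodes by increasing distance from NOR:
NOR: 0
ELM: 12  (via NOR)
BRV: 15  (via NOR)
TOR: 31  (via BRV)
SUM: 37  (via TOR)
IVY: 40  (via BRV)
VLY: 57  (via SUM)
Shortest route: NOR → BRV → TOR → SUM → VLY = 57 min.

57 min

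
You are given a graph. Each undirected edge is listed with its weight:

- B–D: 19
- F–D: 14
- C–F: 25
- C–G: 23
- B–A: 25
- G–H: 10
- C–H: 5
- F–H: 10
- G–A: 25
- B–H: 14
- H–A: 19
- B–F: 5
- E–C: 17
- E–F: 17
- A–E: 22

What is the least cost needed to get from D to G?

34

Shortest distances from D:
D: 0
F: 14  (via D)
B: 19  (via D)
H: 24  (via F)
C: 29  (via H)
E: 31  (via F)
G: 34  (via H)
Shortest route: D–F–H–G = 34.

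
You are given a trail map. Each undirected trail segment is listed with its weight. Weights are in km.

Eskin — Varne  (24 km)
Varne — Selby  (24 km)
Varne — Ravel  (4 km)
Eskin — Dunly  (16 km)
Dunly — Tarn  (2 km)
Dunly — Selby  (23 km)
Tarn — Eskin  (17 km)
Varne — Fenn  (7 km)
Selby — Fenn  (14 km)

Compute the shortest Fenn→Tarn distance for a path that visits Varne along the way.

Best Fenn to Varne: Fenn–Varne costing 7
Shortest Varne→Tarn: Varne–Eskin–Tarn = 41
Total via Varne: 7 + 41 = 48 km.

48 km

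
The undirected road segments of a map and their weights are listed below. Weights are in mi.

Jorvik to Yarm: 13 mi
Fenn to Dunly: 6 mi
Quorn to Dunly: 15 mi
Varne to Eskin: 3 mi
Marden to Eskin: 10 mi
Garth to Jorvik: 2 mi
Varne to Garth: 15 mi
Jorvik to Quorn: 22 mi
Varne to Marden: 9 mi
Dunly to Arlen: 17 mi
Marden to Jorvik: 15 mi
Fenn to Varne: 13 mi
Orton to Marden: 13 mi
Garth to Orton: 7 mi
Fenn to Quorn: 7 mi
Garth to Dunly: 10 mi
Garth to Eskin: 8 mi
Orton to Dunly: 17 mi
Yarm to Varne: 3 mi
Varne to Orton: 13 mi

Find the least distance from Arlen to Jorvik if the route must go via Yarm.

Best Arlen to Yarm: Arlen–Dunly–Fenn–Varne–Yarm costing 39
Best Yarm to Jorvik: Yarm–Jorvik costing 13
Total via Yarm: 39 + 13 = 52 mi.

52 mi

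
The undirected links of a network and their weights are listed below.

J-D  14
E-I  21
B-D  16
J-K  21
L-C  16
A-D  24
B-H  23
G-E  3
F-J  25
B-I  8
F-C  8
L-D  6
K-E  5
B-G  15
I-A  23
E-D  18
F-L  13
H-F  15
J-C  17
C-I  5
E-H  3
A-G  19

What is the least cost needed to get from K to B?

Compare a few routes:
K → E → G → B: 5+3+15 = 23
K → E → H → B: 5+3+23 = 31
The minimum is 23 via K → E → G → B.

23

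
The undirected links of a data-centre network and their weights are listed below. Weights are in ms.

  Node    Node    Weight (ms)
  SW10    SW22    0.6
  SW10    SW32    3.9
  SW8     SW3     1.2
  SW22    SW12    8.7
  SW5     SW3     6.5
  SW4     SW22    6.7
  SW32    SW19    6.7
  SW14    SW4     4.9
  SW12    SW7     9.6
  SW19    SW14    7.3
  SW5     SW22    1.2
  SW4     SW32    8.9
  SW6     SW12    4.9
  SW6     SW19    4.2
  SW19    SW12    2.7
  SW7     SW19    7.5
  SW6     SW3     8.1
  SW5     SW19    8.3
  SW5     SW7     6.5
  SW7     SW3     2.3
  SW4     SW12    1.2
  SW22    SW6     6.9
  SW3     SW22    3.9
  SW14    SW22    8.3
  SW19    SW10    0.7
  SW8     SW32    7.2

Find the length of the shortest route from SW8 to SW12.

Enumerating some paths:
SW8 → SW3 → SW22 → SW10 → SW19 → SW12: 1.2+3.9+0.6+0.7+2.7 = 9.1
SW8 → SW3 → SW7 → SW12: 1.2+2.3+9.6 = 13.1
SW8 → SW3 → SW22 → SW4 → SW12: 1.2+3.9+6.7+1.2 = 13
SW8 → SW3 → SW5 → SW22 → SW10 → SW19 → SW12: 1.2+6.5+1.2+0.6+0.7+2.7 = 12.9
The minimum is 9.1 ms via SW8 → SW3 → SW22 → SW10 → SW19 → SW12.

9.1 ms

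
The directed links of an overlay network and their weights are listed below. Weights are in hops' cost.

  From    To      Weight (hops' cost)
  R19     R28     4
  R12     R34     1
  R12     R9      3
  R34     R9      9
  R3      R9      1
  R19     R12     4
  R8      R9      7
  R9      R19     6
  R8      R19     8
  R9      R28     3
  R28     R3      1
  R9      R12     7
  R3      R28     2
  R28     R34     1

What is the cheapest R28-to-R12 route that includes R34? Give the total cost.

Shortest R28→R34: R28–R34 = 1
Best R34 to R12: R34–R9–R12 costing 16
Total via R34: 1 + 16 = 17 hops' cost.

17 hops' cost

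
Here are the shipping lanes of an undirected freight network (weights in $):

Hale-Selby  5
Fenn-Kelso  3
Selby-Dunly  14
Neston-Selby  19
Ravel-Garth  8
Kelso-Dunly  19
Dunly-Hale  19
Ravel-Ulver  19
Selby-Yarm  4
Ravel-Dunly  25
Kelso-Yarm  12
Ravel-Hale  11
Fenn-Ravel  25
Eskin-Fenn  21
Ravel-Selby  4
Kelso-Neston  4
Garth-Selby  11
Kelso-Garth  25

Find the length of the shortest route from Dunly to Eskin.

$43

Enumerating some paths:
Dunly - Selby - Neston - Kelso - Fenn - Eskin: 14+19+4+3+21 = 61
Dunly - Selby - Yarm - Kelso - Fenn - Eskin: 14+4+12+3+21 = 54
Dunly - Kelso - Fenn - Eskin: 19+3+21 = 43
The minimum is $43 via Dunly - Kelso - Fenn - Eskin.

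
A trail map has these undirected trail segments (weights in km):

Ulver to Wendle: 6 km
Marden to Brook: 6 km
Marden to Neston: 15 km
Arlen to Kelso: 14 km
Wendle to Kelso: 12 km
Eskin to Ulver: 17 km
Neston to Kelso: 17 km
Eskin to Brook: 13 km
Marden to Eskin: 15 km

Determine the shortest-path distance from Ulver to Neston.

Settle nodes by increasing distance from Ulver:
Ulver: 0
Wendle: 6  (via Ulver)
Eskin: 17  (via Ulver)
Kelso: 18  (via Wendle)
Brook: 30  (via Eskin)
Marden: 32  (via Eskin)
Arlen: 32  (via Kelso)
Neston: 35  (via Kelso)
Shortest route: Ulver → Wendle → Kelso → Neston = 35 km.

35 km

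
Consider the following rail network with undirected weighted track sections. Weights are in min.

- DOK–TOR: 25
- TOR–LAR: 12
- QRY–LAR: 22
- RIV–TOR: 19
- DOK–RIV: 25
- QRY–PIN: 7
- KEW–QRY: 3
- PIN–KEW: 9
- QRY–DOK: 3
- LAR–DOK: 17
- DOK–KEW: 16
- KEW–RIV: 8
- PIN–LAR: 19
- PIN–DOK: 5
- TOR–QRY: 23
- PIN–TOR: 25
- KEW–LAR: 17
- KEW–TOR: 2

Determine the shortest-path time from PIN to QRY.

Settle nodes by increasing distance from PIN:
PIN: 0
DOK: 5  (via PIN)
QRY: 7  (via PIN)
Shortest route: PIN → QRY = 7 min.

7 min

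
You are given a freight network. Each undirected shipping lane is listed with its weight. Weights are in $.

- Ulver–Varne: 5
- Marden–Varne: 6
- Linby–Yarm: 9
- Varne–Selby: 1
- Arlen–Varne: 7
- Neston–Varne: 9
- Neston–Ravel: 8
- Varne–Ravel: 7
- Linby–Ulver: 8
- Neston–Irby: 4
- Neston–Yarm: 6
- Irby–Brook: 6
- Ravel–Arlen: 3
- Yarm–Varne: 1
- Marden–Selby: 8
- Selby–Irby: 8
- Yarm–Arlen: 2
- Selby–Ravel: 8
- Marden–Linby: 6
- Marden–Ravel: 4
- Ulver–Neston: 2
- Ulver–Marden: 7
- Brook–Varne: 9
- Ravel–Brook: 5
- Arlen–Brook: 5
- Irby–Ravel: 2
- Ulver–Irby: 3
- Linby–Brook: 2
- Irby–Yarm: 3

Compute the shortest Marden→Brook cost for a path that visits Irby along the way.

Shortest Marden→Irby: Marden → Ravel → Irby = 6
Shortest Irby→Brook: Irby → Brook = 6
Total via Irby: 6 + 6 = $12.

$12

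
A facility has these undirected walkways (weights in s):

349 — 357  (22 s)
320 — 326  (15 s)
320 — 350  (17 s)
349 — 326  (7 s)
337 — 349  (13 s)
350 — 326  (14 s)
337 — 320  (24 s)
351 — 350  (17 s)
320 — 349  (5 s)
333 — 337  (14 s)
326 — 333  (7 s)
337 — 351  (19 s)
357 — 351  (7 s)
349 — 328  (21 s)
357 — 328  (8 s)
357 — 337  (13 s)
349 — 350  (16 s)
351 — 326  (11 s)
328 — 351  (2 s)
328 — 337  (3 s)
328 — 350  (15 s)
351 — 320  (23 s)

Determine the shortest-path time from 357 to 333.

Enumerating some paths:
357 → 328 → 351 → 326 → 333: 8+2+11+7 = 28
357 → 328 → 337 → 333: 8+3+14 = 25
357 → 351 → 328 → 337 → 333: 7+2+3+14 = 26
357 → 337 → 333: 13+14 = 27
The minimum is 25 s via 357 → 328 → 337 → 333.

25 s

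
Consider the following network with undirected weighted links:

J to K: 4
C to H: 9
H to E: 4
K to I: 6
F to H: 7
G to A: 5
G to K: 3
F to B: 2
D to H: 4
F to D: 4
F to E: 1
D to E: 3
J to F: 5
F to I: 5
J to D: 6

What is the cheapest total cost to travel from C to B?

16

Shortest distances from C:
C: 0
H: 9  (via C)
D: 13  (via H)
E: 13  (via H)
F: 14  (via E)
B: 16  (via F)
Shortest route: C–H–E–F–B = 16.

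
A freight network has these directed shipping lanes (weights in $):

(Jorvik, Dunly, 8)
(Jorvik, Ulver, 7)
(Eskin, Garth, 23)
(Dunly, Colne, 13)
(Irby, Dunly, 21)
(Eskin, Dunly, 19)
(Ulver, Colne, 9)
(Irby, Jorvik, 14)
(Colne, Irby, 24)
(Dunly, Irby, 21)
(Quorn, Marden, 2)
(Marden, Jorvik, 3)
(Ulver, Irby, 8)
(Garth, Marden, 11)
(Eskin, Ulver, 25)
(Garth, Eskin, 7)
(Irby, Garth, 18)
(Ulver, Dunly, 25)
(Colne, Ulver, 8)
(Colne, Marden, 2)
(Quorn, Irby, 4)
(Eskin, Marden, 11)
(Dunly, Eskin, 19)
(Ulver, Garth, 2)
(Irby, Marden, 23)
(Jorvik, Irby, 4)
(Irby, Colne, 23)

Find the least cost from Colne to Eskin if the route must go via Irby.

$34

Best Colne to Irby: Colne–Marden–Jorvik–Irby costing 9
Shortest Irby→Eskin: Irby–Garth–Eskin = 25
Total via Irby: 9 + 25 = $34.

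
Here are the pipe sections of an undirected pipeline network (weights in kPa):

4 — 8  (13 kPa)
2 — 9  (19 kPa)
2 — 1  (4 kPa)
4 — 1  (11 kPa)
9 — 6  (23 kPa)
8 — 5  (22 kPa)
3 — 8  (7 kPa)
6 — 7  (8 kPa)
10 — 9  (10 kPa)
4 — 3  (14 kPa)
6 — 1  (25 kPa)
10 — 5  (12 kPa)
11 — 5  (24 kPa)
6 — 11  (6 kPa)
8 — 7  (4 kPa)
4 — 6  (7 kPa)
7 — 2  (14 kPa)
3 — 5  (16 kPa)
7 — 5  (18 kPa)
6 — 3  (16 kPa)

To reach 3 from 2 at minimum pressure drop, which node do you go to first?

Candidate routes:
2 - 1 - 4 - 3: 4+11+14 = 29
2 - 7 - 8 - 3: 14+4+7 = 25
The minimum is 25 kPa via 2 - 7 - 8 - 3.
So from 2 the first move is to 7.

7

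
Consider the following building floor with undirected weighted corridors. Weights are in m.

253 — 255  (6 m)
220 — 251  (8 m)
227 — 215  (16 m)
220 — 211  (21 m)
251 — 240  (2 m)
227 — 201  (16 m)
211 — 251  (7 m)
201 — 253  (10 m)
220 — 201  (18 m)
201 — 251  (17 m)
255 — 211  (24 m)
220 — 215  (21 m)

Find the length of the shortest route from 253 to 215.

Compare a few routes:
253 → 201 → 251 → 220 → 215: 10+17+8+21 = 56
253 → 201 → 227 → 215: 10+16+16 = 42
253 → 201 → 220 → 215: 10+18+21 = 49
Cheapest is 253 → 201 → 227 → 215 at 42 m.

42 m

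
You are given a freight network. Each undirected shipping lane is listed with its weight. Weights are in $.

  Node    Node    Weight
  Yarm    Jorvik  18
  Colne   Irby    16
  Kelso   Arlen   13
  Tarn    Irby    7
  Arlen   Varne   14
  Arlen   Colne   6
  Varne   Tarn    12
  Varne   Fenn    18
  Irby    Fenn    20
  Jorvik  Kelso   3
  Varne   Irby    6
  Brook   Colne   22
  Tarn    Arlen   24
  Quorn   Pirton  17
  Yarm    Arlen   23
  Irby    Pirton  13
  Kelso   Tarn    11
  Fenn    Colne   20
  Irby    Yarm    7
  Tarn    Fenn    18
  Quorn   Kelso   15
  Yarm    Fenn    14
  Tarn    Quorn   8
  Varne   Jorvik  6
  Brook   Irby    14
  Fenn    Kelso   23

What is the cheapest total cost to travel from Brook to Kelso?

$29

Candidate routes:
Brook → Irby → Varne → Jorvik → Kelso: 14+6+6+3 = 29
Brook → Irby → Tarn → Kelso: 14+7+11 = 32
Cheapest is Brook → Irby → Varne → Jorvik → Kelso at $29.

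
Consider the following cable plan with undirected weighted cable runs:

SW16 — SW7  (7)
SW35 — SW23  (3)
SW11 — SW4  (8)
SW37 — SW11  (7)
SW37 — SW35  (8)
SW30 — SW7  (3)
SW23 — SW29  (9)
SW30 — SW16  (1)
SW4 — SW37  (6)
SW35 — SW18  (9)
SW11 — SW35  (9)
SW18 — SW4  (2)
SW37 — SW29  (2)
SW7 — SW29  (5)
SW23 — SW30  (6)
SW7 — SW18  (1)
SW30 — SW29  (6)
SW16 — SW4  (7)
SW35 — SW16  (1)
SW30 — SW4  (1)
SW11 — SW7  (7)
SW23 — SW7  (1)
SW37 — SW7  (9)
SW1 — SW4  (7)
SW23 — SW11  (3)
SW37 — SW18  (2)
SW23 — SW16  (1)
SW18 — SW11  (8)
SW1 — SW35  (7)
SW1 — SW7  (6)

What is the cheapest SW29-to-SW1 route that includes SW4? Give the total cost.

Best SW29 to SW4: SW29 → SW37 → SW18 → SW4 costing 6
Best SW4 to SW1: SW4 → SW1 costing 7
Total via SW4: 6 + 7 = 13.

13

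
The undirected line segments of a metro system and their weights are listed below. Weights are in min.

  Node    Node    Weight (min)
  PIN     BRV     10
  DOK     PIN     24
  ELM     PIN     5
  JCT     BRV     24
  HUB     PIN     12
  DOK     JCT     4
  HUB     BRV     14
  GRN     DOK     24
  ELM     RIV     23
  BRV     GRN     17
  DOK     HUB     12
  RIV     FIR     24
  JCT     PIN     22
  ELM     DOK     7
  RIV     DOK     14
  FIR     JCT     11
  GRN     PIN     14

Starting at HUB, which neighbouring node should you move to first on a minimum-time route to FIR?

DOK

Compare a few routes:
HUB–PIN–JCT–FIR: 12+22+11 = 45
HUB–DOK–JCT–FIR: 12+4+11 = 27
HUB–PIN–ELM–DOK–JCT–FIR: 12+5+7+4+11 = 39
HUB–BRV–JCT–FIR: 14+24+11 = 49
Cheapest is HUB–DOK–JCT–FIR at 27 min.
So from HUB the first move is to DOK.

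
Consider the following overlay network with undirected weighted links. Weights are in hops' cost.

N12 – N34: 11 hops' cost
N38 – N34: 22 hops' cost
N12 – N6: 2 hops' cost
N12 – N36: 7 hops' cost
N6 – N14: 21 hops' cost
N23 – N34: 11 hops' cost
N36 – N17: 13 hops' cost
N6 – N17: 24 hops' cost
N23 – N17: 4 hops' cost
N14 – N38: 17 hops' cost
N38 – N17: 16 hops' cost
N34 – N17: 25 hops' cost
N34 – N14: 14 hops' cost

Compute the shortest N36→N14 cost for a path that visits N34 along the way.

32 hops' cost

Shortest N36→N34: N36 → N12 → N34 = 18
Best N34 to N14: N34 → N14 costing 14
Total via N34: 18 + 14 = 32 hops' cost.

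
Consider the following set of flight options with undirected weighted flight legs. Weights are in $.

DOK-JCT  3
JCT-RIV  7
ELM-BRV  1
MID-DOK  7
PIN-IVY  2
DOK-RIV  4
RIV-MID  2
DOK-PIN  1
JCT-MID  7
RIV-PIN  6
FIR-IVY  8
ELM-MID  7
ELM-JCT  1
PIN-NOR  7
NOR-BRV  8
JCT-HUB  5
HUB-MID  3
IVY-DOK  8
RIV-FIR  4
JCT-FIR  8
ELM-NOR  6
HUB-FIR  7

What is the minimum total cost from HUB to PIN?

$9

Candidate routes:
HUB - MID - RIV - PIN: 3+2+6 = 11
HUB - MID - RIV - DOK - PIN: 3+2+4+1 = 10
HUB - JCT - DOK - PIN: 5+3+1 = 9
Cheapest is HUB - JCT - DOK - PIN at $9.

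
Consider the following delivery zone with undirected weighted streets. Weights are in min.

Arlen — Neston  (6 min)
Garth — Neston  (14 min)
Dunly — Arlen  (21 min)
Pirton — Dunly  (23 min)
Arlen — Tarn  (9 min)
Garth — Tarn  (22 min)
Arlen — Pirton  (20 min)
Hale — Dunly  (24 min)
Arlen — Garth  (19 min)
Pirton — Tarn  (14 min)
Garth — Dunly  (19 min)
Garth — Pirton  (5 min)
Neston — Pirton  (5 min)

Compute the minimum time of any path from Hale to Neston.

51 min

Candidate routes:
Hale - Dunly - Pirton - Neston: 24+23+5 = 52
Hale - Dunly - Arlen - Neston: 24+21+6 = 51
Hale - Dunly - Garth - Pirton - Neston: 24+19+5+5 = 53
Hale - Dunly - Garth - Neston: 24+19+14 = 57
The minimum is 51 min via Hale - Dunly - Arlen - Neston.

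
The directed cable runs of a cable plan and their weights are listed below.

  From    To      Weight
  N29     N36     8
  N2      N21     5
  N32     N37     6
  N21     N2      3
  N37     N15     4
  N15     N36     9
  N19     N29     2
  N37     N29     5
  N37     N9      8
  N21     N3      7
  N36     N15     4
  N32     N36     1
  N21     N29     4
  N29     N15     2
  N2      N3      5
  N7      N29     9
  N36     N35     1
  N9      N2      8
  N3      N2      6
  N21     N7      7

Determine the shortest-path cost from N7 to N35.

Running Dijkstra from N7:
N7: 0
N29: 9  (via N7)
N15: 11  (via N29)
N36: 17  (via N29)
N35: 18  (via N36)
Shortest route: N7 → N29 → N36 → N35 = 18.

18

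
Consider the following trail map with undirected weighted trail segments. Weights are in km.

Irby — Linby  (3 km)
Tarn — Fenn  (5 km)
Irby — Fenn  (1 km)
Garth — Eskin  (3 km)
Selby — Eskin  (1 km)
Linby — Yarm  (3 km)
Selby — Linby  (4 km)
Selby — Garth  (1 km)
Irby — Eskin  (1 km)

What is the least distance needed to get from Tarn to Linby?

Shortest distances from Tarn:
Tarn: 0
Fenn: 5  (via Tarn)
Irby: 6  (via Fenn)
Eskin: 7  (via Irby)
Selby: 8  (via Eskin)
Linby: 9  (via Irby)
Shortest route: Tarn–Fenn–Irby–Linby = 9 km.

9 km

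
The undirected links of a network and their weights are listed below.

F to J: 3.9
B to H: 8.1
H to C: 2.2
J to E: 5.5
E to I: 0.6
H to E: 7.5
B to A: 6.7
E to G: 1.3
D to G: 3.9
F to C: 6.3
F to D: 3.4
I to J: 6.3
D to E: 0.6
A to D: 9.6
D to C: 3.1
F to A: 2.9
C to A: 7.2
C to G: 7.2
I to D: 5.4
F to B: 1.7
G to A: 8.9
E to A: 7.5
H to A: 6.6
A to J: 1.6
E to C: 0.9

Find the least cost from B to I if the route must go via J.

11.7

Best B to J: B–F–J costing 5.6
Shortest J→I: J–E–I = 6.1
Total via J: 5.6 + 6.1 = 11.7.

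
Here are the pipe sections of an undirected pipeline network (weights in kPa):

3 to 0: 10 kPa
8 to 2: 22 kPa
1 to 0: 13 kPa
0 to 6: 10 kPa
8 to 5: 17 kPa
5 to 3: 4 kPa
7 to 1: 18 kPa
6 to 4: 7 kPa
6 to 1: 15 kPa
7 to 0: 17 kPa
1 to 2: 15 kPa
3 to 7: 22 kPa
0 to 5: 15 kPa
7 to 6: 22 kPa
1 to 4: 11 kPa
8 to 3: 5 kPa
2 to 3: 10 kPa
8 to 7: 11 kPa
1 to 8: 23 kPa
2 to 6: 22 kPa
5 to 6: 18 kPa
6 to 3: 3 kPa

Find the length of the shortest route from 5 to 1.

Shortest distances from 5:
5: 0
3: 4  (via 5)
6: 7  (via 3)
8: 9  (via 3)
0: 14  (via 3)
2: 14  (via 3)
4: 14  (via 6)
7: 20  (via 8)
1: 22  (via 6)
Shortest route: 5 → 3 → 6 → 1 = 22 kPa.

22 kPa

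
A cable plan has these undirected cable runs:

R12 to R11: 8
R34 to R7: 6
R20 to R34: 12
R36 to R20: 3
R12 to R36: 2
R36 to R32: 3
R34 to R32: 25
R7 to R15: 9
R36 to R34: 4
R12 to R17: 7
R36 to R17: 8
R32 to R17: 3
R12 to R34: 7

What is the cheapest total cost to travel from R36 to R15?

Compare a few routes:
R36 → R12 → R34 → R7 → R15: 2+7+6+9 = 24
R36 → R34 → R7 → R15: 4+6+9 = 19
The minimum is 19 via R36 → R34 → R7 → R15.

19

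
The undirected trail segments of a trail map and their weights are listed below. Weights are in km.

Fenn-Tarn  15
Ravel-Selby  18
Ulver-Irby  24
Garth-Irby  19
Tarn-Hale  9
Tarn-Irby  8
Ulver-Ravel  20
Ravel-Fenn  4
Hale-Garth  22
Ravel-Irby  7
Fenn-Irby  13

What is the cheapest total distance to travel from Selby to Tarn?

Shortest distances from Selby:
Selby: 0
Ravel: 18  (via Selby)
Fenn: 22  (via Ravel)
Irby: 25  (via Ravel)
Tarn: 33  (via Irby)
Shortest route: Selby → Ravel → Irby → Tarn = 33 km.

33 km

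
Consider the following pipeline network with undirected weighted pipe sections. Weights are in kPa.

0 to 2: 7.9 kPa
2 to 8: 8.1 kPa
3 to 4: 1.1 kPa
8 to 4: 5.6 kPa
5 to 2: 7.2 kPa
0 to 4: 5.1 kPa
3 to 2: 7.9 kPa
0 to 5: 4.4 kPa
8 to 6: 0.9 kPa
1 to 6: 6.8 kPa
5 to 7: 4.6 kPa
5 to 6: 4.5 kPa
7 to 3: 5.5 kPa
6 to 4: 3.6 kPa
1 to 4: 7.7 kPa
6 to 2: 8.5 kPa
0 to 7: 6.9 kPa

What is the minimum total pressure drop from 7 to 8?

Running Dijkstra from 7:
7: 0
5: 4.6  (via 7)
3: 5.5  (via 7)
4: 6.6  (via 3)
0: 6.9  (via 7)
6: 9.1  (via 5)
8: 10  (via 6)
Shortest route: 7–5–6–8 = 10 kPa.

10 kPa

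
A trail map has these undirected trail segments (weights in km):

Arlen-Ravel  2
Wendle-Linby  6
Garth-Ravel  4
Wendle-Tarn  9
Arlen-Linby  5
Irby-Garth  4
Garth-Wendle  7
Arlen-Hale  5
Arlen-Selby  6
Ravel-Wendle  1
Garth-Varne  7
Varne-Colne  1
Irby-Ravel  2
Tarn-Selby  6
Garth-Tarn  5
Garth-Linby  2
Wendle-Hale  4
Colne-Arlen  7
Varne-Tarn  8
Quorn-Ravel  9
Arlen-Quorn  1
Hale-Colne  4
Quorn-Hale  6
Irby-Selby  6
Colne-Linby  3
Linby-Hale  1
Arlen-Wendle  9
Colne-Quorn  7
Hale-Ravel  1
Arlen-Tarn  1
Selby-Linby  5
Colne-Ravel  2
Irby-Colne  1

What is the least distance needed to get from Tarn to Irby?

5 km

Running Dijkstra from Tarn:
Tarn: 0
Arlen: 1  (via Tarn)
Quorn: 2  (via Arlen)
Ravel: 3  (via Arlen)
Hale: 4  (via Ravel)
Wendle: 4  (via Ravel)
Irby: 5  (via Ravel)
Shortest route: Tarn–Arlen–Ravel–Irby = 5 km.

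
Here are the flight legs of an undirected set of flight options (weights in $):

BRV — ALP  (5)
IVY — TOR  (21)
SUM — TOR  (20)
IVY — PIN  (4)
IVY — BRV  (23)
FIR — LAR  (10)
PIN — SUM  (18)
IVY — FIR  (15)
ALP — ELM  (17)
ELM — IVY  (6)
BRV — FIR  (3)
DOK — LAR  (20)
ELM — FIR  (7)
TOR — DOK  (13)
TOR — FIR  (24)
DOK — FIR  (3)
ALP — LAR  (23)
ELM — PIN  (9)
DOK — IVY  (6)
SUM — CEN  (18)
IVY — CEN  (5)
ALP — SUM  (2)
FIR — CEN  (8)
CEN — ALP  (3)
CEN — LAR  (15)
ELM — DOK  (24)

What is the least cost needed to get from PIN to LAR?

Compare a few routes:
PIN–IVY–CEN–LAR: 4+5+15 = 24
PIN–ELM–FIR–LAR: 9+7+10 = 26
PIN–IVY–DOK–FIR–LAR: 4+6+3+10 = 23
Cheapest is PIN–IVY–DOK–FIR–LAR at $23.

$23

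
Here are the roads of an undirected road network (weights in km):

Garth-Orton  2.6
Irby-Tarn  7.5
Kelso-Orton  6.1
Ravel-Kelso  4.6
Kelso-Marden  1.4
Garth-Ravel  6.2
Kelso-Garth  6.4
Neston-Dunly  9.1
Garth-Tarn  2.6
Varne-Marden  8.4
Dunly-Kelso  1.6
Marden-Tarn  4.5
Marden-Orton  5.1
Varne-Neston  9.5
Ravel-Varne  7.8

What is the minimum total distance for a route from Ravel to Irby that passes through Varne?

28.2 km

Best Ravel to Varne: Ravel → Varne costing 7.8
Best Varne to Irby: Varne → Marden → Tarn → Irby costing 20.4
Total via Varne: 7.8 + 20.4 = 28.2 km.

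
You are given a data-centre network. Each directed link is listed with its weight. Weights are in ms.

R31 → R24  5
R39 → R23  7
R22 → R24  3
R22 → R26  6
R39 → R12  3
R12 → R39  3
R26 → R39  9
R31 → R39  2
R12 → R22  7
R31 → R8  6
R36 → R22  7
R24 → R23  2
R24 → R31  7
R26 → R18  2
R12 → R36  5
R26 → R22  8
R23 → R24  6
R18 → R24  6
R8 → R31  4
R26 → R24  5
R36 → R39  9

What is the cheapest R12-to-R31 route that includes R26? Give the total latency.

Best R12 to R26: R12–R22–R26 costing 13
Shortest R26→R31: R26–R24–R31 = 12
Total via R26: 13 + 12 = 25 ms.

25 ms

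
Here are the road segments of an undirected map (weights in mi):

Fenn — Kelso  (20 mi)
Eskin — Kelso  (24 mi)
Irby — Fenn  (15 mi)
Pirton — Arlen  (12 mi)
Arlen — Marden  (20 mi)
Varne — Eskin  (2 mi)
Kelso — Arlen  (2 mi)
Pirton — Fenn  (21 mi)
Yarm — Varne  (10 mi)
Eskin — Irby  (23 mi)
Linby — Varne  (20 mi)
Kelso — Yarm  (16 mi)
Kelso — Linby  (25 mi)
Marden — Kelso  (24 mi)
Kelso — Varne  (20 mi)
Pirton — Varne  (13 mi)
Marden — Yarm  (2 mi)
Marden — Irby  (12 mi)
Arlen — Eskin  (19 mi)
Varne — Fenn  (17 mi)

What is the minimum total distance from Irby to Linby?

44 mi

Shortest distances from Irby:
Irby: 0
Marden: 12  (via Irby)
Yarm: 14  (via Marden)
Fenn: 15  (via Irby)
Eskin: 23  (via Irby)
Varne: 24  (via Yarm)
Kelso: 30  (via Yarm)
Arlen: 32  (via Marden)
Pirton: 36  (via Fenn)
Linby: 44  (via Varne)
Shortest route: Irby–Marden–Yarm–Varne–Linby = 44 mi.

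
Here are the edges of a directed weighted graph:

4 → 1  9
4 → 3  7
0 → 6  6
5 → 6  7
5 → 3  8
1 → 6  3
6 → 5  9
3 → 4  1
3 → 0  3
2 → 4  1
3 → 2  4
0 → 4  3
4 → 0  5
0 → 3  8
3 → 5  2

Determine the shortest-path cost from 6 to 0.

Shortest distances from 6:
6: 0
5: 9  (via 6)
3: 17  (via 5)
4: 18  (via 3)
0: 20  (via 3)
Shortest route: 6–5–3–0 = 20.

20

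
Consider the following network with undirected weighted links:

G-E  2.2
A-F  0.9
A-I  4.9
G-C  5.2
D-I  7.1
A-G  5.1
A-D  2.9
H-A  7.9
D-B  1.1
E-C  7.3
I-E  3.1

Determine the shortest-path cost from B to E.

11.3

Compare a few routes:
B–D–A–I–E: 1.1+2.9+4.9+3.1 = 12
B–D–I–A–G–E: 1.1+7.1+4.9+5.1+2.2 = 20.4
B–D–I–E: 1.1+7.1+3.1 = 11.3
The minimum is 11.3 via B–D–I–E.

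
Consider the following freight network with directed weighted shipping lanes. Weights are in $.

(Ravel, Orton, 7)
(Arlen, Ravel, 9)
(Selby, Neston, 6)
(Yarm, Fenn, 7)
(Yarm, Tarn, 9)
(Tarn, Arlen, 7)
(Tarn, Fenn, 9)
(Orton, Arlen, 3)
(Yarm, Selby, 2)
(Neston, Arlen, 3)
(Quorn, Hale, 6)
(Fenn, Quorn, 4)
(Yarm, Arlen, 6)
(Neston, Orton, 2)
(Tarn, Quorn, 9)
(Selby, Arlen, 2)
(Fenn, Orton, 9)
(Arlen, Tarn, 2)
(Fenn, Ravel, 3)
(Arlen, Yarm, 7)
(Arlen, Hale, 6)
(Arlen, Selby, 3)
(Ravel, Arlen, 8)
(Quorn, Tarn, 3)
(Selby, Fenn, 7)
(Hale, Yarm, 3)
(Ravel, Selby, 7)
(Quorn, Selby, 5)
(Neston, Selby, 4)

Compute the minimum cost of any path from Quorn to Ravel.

$15

Candidate routes:
Quorn - Selby - Arlen - Ravel: 5+2+9 = 16
Quorn - Tarn - Fenn - Ravel: 3+9+3 = 15
Cheapest is Quorn - Tarn - Fenn - Ravel at $15.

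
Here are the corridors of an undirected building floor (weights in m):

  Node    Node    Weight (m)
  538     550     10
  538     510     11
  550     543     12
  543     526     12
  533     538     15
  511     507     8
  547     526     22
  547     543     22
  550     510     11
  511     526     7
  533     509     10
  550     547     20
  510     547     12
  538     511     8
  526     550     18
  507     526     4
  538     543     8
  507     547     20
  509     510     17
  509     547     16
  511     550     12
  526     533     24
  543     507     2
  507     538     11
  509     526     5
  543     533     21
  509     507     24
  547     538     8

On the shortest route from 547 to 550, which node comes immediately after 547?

Candidate routes:
547 - 550: 20 = 20
547 - 538 - 550: 8+10 = 18
The minimum is 18 m via 547 - 538 - 550.
So from 547 the first move is to 538.

538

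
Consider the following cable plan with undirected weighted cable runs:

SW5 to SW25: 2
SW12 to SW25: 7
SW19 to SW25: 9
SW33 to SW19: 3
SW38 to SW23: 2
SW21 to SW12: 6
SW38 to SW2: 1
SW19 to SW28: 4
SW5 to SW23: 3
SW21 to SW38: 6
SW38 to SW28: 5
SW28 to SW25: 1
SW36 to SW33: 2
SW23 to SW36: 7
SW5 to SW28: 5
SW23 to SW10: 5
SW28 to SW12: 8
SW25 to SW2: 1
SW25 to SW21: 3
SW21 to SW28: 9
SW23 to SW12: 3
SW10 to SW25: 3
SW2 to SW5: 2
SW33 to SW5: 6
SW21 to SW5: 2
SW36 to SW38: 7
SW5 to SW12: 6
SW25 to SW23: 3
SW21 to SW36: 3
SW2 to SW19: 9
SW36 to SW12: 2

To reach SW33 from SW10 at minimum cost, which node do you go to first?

SW25

Compare a few routes:
SW10 - SW25 - SW5 - SW33: 3+2+6 = 11
SW10 - SW25 - SW5 - SW21 - SW36 - SW33: 3+2+2+3+2 = 12
SW10 - SW25 - SW2 - SW5 - SW33: 3+1+2+6 = 12
SW10 - SW23 - SW12 - SW36 - SW33: 5+3+2+2 = 12
The minimum is 11 via SW10 - SW25 - SW5 - SW33.
So from SW10 the first move is to SW25.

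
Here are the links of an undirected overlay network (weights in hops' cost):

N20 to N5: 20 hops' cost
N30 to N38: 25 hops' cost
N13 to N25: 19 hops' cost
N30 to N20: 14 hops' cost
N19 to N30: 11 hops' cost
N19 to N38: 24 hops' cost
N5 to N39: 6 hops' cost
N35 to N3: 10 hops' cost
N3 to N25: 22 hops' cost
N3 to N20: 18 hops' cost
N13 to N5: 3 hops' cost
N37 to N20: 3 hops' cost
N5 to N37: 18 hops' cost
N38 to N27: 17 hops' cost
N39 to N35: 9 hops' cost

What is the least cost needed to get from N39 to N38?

Shortest distances from N39:
N39: 0
N5: 6  (via N39)
N13: 9  (via N5)
N35: 9  (via N39)
N3: 19  (via N35)
N37: 24  (via N5)
N20: 26  (via N5)
N25: 28  (via N13)
N30: 40  (via N20)
N19: 51  (via N30)
N38: 65  (via N30)
Shortest route: N39–N5–N20–N30–N38 = 65 hops' cost.

65 hops' cost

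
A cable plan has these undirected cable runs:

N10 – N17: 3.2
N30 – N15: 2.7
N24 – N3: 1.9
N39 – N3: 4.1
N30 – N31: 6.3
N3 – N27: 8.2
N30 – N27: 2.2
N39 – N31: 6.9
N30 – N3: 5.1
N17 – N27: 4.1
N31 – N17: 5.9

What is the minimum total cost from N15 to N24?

9.7

Enumerating some paths:
N15 - N30 - N3 - N24: 2.7+5.1+1.9 = 9.7
N15 - N30 - N27 - N3 - N24: 2.7+2.2+8.2+1.9 = 15
N15 - N30 - N31 - N39 - N3 - N24: 2.7+6.3+6.9+4.1+1.9 = 21.9
The minimum is 9.7 via N15 - N30 - N3 - N24.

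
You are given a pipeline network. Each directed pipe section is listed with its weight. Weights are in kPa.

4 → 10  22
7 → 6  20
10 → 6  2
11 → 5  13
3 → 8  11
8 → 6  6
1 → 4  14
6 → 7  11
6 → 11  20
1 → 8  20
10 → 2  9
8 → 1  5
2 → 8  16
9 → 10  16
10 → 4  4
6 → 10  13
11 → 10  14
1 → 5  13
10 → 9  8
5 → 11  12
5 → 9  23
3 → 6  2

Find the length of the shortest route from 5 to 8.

Compare a few routes:
5 → 9 → 10 → 2 → 8: 23+16+9+16 = 64
5 → 11 → 10 → 2 → 8: 12+14+9+16 = 51
The minimum is 51 kPa via 5 → 11 → 10 → 2 → 8.

51 kPa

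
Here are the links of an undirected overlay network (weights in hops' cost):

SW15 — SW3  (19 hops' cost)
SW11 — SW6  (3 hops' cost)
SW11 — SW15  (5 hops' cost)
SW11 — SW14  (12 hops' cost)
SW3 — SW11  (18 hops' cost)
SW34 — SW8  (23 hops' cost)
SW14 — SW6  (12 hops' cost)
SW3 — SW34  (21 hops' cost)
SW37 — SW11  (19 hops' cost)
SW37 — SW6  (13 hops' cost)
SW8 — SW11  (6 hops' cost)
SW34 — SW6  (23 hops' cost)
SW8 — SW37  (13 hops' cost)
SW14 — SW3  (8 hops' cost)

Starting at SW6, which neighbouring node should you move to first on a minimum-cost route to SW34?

SW34

Candidate routes:
SW6 → SW14 → SW3 → SW34: 12+8+21 = 41
SW6 → SW11 → SW8 → SW34: 3+6+23 = 32
SW6 → SW34: 23 = 23
The minimum is 23 hops' cost via SW6 → SW34.
So from SW6 the first move is to SW34.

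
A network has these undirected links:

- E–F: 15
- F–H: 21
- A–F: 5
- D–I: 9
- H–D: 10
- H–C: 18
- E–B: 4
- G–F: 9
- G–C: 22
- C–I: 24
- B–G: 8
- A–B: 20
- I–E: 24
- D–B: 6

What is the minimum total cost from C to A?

36

Settle nodes by increasing distance from C:
C: 0
H: 18  (via C)
G: 22  (via C)
I: 24  (via C)
D: 28  (via H)
B: 30  (via G)
F: 31  (via G)
E: 34  (via B)
A: 36  (via F)
Shortest route: C–G–F–A = 36.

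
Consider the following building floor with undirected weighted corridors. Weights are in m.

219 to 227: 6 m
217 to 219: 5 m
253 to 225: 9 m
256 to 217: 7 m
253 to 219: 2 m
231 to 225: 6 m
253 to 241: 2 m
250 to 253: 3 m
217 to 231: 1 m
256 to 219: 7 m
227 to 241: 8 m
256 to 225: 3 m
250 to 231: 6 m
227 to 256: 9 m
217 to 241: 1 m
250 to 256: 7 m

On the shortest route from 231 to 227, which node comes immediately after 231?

217

Candidate routes:
231 → 217 → 241 → 227: 1+1+8 = 10
231 → 217 → 219 → 227: 1+5+6 = 12
231 → 217 → 256 → 227: 1+7+9 = 17
231 → 217 → 241 → 253 → 219 → 227: 1+1+2+2+6 = 12
The minimum is 10 m via 231 → 217 → 241 → 227.
So from 231 the first move is to 217.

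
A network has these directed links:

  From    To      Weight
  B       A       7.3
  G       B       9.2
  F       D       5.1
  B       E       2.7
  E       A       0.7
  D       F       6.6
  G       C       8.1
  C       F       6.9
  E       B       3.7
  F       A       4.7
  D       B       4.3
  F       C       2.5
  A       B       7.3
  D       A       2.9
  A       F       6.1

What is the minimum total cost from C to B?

Shortest distances from C:
C: 0
F: 6.9  (via C)
A: 11.6  (via F)
D: 12  (via F)
B: 16.3  (via D)
Shortest route: C → F → D → B = 16.3.

16.3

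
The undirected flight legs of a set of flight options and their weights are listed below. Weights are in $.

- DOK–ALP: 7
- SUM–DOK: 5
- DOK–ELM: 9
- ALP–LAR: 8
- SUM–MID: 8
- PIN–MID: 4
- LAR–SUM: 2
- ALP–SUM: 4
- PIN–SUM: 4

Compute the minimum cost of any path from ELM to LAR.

Shortest distances from ELM:
ELM: 0
DOK: 9  (via ELM)
SUM: 14  (via DOK)
ALP: 16  (via DOK)
LAR: 16  (via SUM)
Shortest route: ELM–DOK–SUM–LAR = $16.

$16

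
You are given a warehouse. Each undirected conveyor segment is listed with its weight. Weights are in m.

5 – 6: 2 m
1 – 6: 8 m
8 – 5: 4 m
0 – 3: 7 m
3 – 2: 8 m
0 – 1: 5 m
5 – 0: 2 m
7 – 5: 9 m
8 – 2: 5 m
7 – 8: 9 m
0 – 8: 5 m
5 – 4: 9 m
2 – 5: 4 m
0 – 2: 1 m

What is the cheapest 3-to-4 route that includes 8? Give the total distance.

Shortest 3→8: 3–0–8 = 12
Best 8 to 4: 8–5–4 costing 13
Total via 8: 12 + 13 = 25 m.

25 m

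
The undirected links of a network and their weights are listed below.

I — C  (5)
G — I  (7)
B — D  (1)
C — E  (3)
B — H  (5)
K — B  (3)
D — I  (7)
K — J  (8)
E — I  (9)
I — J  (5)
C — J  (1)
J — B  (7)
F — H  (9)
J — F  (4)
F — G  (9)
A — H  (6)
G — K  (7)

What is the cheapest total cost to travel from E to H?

16

Settle nodes by increasing distance from E:
E: 0
C: 3  (via E)
J: 4  (via C)
F: 8  (via J)
I: 8  (via C)
B: 11  (via J)
D: 12  (via B)
K: 12  (via J)
G: 15  (via I)
H: 16  (via B)
Shortest route: E → C → J → B → H = 16.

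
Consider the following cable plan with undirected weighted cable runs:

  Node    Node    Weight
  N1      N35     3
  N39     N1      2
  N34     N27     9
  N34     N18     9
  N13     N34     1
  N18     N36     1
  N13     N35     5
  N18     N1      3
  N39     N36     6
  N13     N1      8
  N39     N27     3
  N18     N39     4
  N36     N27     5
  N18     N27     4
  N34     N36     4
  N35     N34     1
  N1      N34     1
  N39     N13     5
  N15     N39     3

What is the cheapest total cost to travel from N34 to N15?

6

Shortest distances from N34:
N34: 0
N1: 1  (via N34)
N35: 1  (via N34)
N13: 1  (via N34)
N39: 3  (via N1)
N36: 4  (via N34)
N18: 4  (via N1)
N15: 6  (via N39)
Shortest route: N34 → N1 → N39 → N15 = 6.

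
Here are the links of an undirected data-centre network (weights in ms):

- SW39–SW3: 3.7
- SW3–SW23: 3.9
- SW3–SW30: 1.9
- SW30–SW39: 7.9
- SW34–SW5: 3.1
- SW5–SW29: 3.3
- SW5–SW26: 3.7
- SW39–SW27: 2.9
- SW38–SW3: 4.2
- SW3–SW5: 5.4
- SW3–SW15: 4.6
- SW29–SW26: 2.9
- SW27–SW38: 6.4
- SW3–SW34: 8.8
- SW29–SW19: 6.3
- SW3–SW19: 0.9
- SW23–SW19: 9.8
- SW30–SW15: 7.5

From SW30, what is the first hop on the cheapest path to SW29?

Enumerating some paths:
SW30 → SW3 → SW19 → SW29: 1.9+0.9+6.3 = 9.1
SW30 → SW3 → SW5 → SW29: 1.9+5.4+3.3 = 10.6
The minimum is 9.1 ms via SW30 → SW3 → SW19 → SW29.
So from SW30 the first move is to SW3.

SW3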